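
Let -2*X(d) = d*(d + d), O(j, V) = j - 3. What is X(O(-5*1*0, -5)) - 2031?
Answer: -2040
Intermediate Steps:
O(j, V) = -3 + j
X(d) = -d² (X(d) = -d*(d + d)/2 = -d*2*d/2 = -d²)
X(O(-5*1*0, -5)) - 2031 = -(-3 - 5*1*0)² - 2031 = -(-3 - 5*0)² - 2031 = -(-3 + 0)² - 2031 = -1*(-3)² - 2031 = -1*9 - 2031 = -9 - 2031 = -2040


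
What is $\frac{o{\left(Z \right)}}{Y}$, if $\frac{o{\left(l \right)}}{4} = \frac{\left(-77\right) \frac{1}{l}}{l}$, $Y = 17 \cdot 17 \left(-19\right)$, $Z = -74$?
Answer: $\frac{77}{7517179} \approx 1.0243 \cdot 10^{-5}$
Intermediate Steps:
$Y = -5491$ ($Y = 289 \left(-19\right) = -5491$)
$o{\left(l \right)} = - \frac{308}{l^{2}}$ ($o{\left(l \right)} = 4 \frac{\left(-77\right) \frac{1}{l}}{l} = 4 \left(- \frac{77}{l^{2}}\right) = - \frac{308}{l^{2}}$)
$\frac{o{\left(Z \right)}}{Y} = \frac{\left(-308\right) \frac{1}{5476}}{-5491} = \left(-308\right) \frac{1}{5476} \left(- \frac{1}{5491}\right) = \left(- \frac{77}{1369}\right) \left(- \frac{1}{5491}\right) = \frac{77}{7517179}$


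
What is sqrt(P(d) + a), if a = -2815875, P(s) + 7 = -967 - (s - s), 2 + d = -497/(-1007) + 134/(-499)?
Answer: I*sqrt(2816849) ≈ 1678.3*I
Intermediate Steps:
d = -891921/502493 (d = -2 + (-497/(-1007) + 134/(-499)) = -2 + (-497*(-1/1007) + 134*(-1/499)) = -2 + (497/1007 - 134/499) = -2 + 113065/502493 = -891921/502493 ≈ -1.7750)
P(s) = -974 (P(s) = -7 + (-967 - (s - s)) = -7 + (-967 - 1*0) = -7 + (-967 + 0) = -7 - 967 = -974)
sqrt(P(d) + a) = sqrt(-974 - 2815875) = sqrt(-2816849) = I*sqrt(2816849)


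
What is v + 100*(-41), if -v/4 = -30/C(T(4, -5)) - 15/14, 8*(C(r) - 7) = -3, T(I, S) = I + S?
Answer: -1512790/371 ≈ -4077.6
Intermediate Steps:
C(r) = 53/8 (C(r) = 7 + (⅛)*(-3) = 7 - 3/8 = 53/8)
v = 8310/371 (v = -4*(-30/53/8 - 15/14) = -4*(-30*8/53 - 15*1/14) = -4*(-240/53 - 15/14) = -4*(-4155/742) = 8310/371 ≈ 22.399)
v + 100*(-41) = 8310/371 + 100*(-41) = 8310/371 - 4100 = -1512790/371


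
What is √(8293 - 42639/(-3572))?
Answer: √26491054855/1786 ≈ 91.131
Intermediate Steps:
√(8293 - 42639/(-3572)) = √(8293 - 42639*(-1/3572)) = √(8293 + 42639/3572) = √(29665235/3572) = √26491054855/1786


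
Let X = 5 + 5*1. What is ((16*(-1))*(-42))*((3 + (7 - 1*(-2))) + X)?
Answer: 14784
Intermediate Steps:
X = 10 (X = 5 + 5 = 10)
((16*(-1))*(-42))*((3 + (7 - 1*(-2))) + X) = ((16*(-1))*(-42))*((3 + (7 - 1*(-2))) + 10) = (-16*(-42))*((3 + (7 + 2)) + 10) = 672*((3 + 9) + 10) = 672*(12 + 10) = 672*22 = 14784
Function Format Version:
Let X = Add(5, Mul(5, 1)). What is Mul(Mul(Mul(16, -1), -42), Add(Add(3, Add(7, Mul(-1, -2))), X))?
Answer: 14784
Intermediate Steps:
X = 10 (X = Add(5, 5) = 10)
Mul(Mul(Mul(16, -1), -42), Add(Add(3, Add(7, Mul(-1, -2))), X)) = Mul(Mul(Mul(16, -1), -42), Add(Add(3, Add(7, Mul(-1, -2))), 10)) = Mul(Mul(-16, -42), Add(Add(3, Add(7, 2)), 10)) = Mul(672, Add(Add(3, 9), 10)) = Mul(672, Add(12, 10)) = Mul(672, 22) = 14784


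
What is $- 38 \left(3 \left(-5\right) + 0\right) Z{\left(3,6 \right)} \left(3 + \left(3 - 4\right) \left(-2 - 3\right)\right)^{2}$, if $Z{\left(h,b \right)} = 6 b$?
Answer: $1313280$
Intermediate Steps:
$- 38 \left(3 \left(-5\right) + 0\right) Z{\left(3,6 \right)} \left(3 + \left(3 - 4\right) \left(-2 - 3\right)\right)^{2} = - 38 \left(3 \left(-5\right) + 0\right) 6 \cdot 6 \left(3 + \left(3 - 4\right) \left(-2 - 3\right)\right)^{2} = - 38 \left(-15 + 0\right) 36 \left(3 - -5\right)^{2} = \left(-38\right) \left(-15\right) 36 \left(3 + 5\right)^{2} = 570 \cdot 36 \cdot 8^{2} = 570 \cdot 36 \cdot 64 = 570 \cdot 2304 = 1313280$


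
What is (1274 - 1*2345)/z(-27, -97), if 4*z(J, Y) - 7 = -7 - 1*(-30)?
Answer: -714/5 ≈ -142.80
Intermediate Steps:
z(J, Y) = 15/2 (z(J, Y) = 7/4 + (-7 - 1*(-30))/4 = 7/4 + (-7 + 30)/4 = 7/4 + (1/4)*23 = 7/4 + 23/4 = 15/2)
(1274 - 1*2345)/z(-27, -97) = (1274 - 1*2345)/(15/2) = (1274 - 2345)*(2/15) = -1071*2/15 = -714/5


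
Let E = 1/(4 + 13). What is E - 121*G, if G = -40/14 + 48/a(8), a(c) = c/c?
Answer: -650005/119 ≈ -5462.2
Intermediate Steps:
E = 1/17 ≈ 0.058824
a(c) = 1
G = 316/7 (G = -40/14 + 48/1 = -40*1/14 + 48*1 = -20/7 + 48 = 316/7 ≈ 45.143)
E - 121*G = 1/17 - 121*316/7 = 1/17 - 38236/7 = -650005/119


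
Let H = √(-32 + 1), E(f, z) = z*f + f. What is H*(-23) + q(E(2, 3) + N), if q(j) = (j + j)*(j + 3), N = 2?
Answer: 260 - 23*I*√31 ≈ 260.0 - 128.06*I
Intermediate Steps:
E(f, z) = f + f*z (E(f, z) = f*z + f = f + f*z)
q(j) = 2*j*(3 + j) (q(j) = (2*j)*(3 + j) = 2*j*(3 + j))
H = I*√31 (H = √(-31) = I*√31 ≈ 5.5678*I)
H*(-23) + q(E(2, 3) + N) = (I*√31)*(-23) + 2*(2*(1 + 3) + 2)*(3 + (2*(1 + 3) + 2)) = -23*I*√31 + 2*(2*4 + 2)*(3 + (2*4 + 2)) = -23*I*√31 + 2*(8 + 2)*(3 + (8 + 2)) = -23*I*√31 + 2*10*(3 + 10) = -23*I*√31 + 2*10*13 = -23*I*√31 + 260 = 260 - 23*I*√31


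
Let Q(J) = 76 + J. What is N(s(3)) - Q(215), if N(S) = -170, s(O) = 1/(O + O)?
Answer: -461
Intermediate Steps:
s(O) = 1/(2*O)
N(s(3)) - Q(215) = -170 - (76 + 215) = -170 - 1*291 = -170 - 291 = -461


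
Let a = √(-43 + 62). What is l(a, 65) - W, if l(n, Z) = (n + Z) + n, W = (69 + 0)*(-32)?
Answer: 2273 + 2*√19 ≈ 2281.7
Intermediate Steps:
a = √19 ≈ 4.3589
W = -2208 (W = 69*(-32) = -2208)
l(n, Z) = Z + 2*n (l(n, Z) = (Z + n) + n = Z + 2*n)
l(a, 65) - W = (65 + 2*√19) - 1*(-2208) = (65 + 2*√19) + 2208 = 2273 + 2*√19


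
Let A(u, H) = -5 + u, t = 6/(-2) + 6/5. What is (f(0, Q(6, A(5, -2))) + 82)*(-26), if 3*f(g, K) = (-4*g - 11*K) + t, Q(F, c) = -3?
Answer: -12012/5 ≈ -2402.4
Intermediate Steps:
t = -9/5 (t = 6*(-½) + 6*(⅕) = -3 + 6/5 = -9/5 ≈ -1.8000)
f(g, K) = -⅗ - 11*K/3 - 4*g/3 (f(g, K) = ((-4*g - 11*K) - 9/5)/3 = ((-11*K - 4*g) - 9/5)/3 = (-9/5 - 11*K - 4*g)/3 = -⅗ - 11*K/3 - 4*g/3)
(f(0, Q(6, A(5, -2))) + 82)*(-26) = ((-⅗ - 11/3*(-3) - 4/3*0) + 82)*(-26) = ((-⅗ + 11 + 0) + 82)*(-26) = (52/5 + 82)*(-26) = (462/5)*(-26) = -12012/5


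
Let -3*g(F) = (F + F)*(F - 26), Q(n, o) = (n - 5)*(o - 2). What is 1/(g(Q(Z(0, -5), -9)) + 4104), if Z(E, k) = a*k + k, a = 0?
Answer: -1/2056 ≈ -0.00048638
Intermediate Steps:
Z(E, k) = k (Z(E, k) = 0*k + k = 0 + k = k)
Q(n, o) = (-5 + n)*(-2 + o)
g(F) = -2*F*(-26 + F)/3 (g(F) = -(F + F)*(F - 26)/3 = -2*F*(-26 + F)/3)
1/(g(Q(Z(0, -5), -9)) + 4104) = 1/(2*(10 - 5*(-9) - 2*(-5) - 5*(-9))*(26 - (10 - 5*(-9) - 2*(-5) - 5*(-9)))/3 + 4104) = 1/(2*(10 + 45 + 10 + 45)*(26 - (10 + 45 + 10 + 45))/3 + 4104) = 1/((⅔)*110*(26 - 1*110) + 4104) = 1/((⅔)*110*(26 - 110) + 4104) = 1/((⅔)*110*(-84) + 4104) = 1/(-6160 + 4104) = 1/(-2056) = -1/2056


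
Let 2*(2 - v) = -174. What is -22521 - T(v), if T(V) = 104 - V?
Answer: -22536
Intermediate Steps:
v = 89 (v = 2 - ½*(-174) = 2 + 87 = 89)
-22521 - T(v) = -22521 - (104 - 1*89) = -22521 - (104 - 89) = -22521 - 1*15 = -22521 - 15 = -22536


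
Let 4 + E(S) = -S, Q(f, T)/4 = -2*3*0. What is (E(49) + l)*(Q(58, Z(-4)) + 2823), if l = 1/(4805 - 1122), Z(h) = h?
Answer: -551043954/3683 ≈ -1.4962e+5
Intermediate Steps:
Q(f, T) = 0 (Q(f, T) = 4*(-2*3*0) = 4*(-6*0) = 4*0 = 0)
l = 1/3683 ≈ 0.00027152
E(S) = -4 - S
(E(49) + l)*(Q(58, Z(-4)) + 2823) = ((-4 - 1*49) + 1/3683)*(0 + 2823) = ((-4 - 49) + 1/3683)*2823 = (-53 + 1/3683)*2823 = -195198/3683*2823 = -551043954/3683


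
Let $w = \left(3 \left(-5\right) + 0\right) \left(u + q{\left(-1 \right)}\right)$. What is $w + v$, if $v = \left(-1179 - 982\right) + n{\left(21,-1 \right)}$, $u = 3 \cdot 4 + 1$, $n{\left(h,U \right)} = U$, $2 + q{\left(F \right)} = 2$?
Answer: $-2357$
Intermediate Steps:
$q{\left(F \right)} = 0$ ($q{\left(F \right)} = -2 + 2 = 0$)
$u = 13$ ($u = 12 + 1 = 13$)
$v = -2162$ ($v = \left(-1179 - 982\right) - 1 = -2161 - 1 = -2162$)
$w = -195$ ($w = \left(3 \left(-5\right) + 0\right) \left(13 + 0\right) = \left(-15 + 0\right) 13 = \left(-15\right) 13 = -195$)
$w + v = -195 - 2162 = -2357$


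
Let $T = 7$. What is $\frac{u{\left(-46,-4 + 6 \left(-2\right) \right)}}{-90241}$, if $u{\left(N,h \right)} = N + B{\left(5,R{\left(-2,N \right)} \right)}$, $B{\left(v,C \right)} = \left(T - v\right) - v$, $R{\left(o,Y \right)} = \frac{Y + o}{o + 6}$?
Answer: $\frac{49}{90241} \approx 0.00054299$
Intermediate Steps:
$R{\left(o,Y \right)} = \frac{Y + o}{6 + o}$
$B{\left(v,C \right)} = 7 - 2 v$ ($B{\left(v,C \right)} = \left(7 - v\right) - v = 7 - 2 v$)
$u{\left(N,h \right)} = -3 + N$ ($u{\left(N,h \right)} = N + \left(7 - 10\right) = N - 3 = -3 + N$)
$\frac{u{\left(-46,-4 + 6 \left(-2\right) \right)}}{-90241} = \frac{-3 - 46}{-90241} = \left(-49\right) \left(- \frac{1}{90241}\right) = \frac{49}{90241}$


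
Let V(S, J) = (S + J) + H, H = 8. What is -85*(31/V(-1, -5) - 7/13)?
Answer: -33065/26 ≈ -1271.7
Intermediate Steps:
V(S, J) = 8 + J + S (V(S, J) = (S + J) + 8 = (J + S) + 8 = 8 + J + S)
-85*(31/V(-1, -5) - 7/13) = -85*(31/(8 - 5 - 1) - 7/13) = -85*(31/2 - 7*1/13) = -85*(31*(1/2) - 7/13) = -85*(31/2 - 7/13) = -85*389/26 = -33065/26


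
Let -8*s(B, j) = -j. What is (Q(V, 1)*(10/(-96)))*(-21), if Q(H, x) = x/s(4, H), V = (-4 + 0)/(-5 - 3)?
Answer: 35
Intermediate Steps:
s(B, j) = j/8 (s(B, j) = -(-1)*j/8 = j/8)
V = 1/2 (V = -4/(-8) = -4*(-1/8) = 1/2 ≈ 0.50000)
Q(H, x) = 8*x/H (Q(H, x) = x/((H/8)) = x*(8/H) = 8*x/H)
(Q(V, 1)*(10/(-96)))*(-21) = ((8*1/(1/2))*(10/(-96)))*(-21) = ((8*1*2)*(10*(-1/96)))*(-21) = (16*(-5/48))*(-21) = -5/3*(-21) = 35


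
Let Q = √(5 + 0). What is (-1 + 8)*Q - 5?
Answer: -5 + 7*√5 ≈ 10.652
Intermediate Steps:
Q = √5 ≈ 2.2361
(-1 + 8)*Q - 5 = (-1 + 8)*√5 - 5 = 7*√5 - 5 = -5 + 7*√5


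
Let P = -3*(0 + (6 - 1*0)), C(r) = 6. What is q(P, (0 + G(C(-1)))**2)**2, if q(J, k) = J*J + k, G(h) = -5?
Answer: 121801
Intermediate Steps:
P = -18 (P = -3*(0 + (6 + 0)) = -3*(0 + 6) = -3*6 = -18)
q(J, k) = k + J**2 (q(J, k) = J**2 + k = k + J**2)
q(P, (0 + G(C(-1)))**2)**2 = ((0 - 5)**2 + (-18)**2)**2 = ((-5)**2 + 324)**2 = (25 + 324)**2 = 349**2 = 121801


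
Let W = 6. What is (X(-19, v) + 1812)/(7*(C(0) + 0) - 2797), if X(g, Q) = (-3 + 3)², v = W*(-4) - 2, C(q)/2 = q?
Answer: -1812/2797 ≈ -0.64784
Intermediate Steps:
C(q) = 2*q
v = -26 (v = 6*(-4) - 2 = -24 - 2 = -26)
X(g, Q) = 0 (X(g, Q) = 0² = 0)
(X(-19, v) + 1812)/(7*(C(0) + 0) - 2797) = (0 + 1812)/(7*(2*0 + 0) - 2797) = 1812/(7*(0 + 0) - 2797) = 1812/(7*0 - 2797) = 1812/(0 - 2797) = 1812/(-2797) = 1812*(-1/2797) = -1812/2797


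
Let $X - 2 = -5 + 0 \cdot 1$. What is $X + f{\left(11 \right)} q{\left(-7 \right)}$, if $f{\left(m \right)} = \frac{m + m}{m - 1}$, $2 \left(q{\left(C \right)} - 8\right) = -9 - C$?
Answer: $\frac{62}{5} \approx 12.4$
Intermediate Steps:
$q{\left(C \right)} = \frac{7}{2} - \frac{C}{2}$ ($q{\left(C \right)} = 8 + \frac{-9 - C}{2} = 8 - \left(\frac{9}{2} + \frac{C}{2}\right) = \frac{7}{2} - \frac{C}{2}$)
$f{\left(m \right)} = \frac{2 m}{-1 + m}$
$X = -3$ ($X = 2 + \left(-5 + 0 \cdot 1\right) = 2 + \left(-5 + 0\right) = 2 - 5 = -3$)
$X + f{\left(11 \right)} q{\left(-7 \right)} = -3 + 2 \cdot 11 \frac{1}{-1 + 11} \left(\frac{7}{2} - - \frac{7}{2}\right) = -3 + 2 \cdot 11 \cdot \frac{1}{10} \left(\frac{7}{2} + \frac{7}{2}\right) = -3 + 2 \cdot 11 \cdot \frac{1}{10} \cdot 7 = -3 + \frac{11}{5} \cdot 7 = -3 + \frac{77}{5} = \frac{62}{5}$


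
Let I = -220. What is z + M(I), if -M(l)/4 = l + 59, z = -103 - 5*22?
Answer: 431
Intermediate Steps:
z = -213 (z = -103 - 110 = -213)
M(l) = -236 - 4*l (M(l) = -4*(l + 59) = -4*(59 + l) = -236 - 4*l)
z + M(I) = -213 + (-236 - 4*(-220)) = -213 + (-236 + 880) = -213 + 644 = 431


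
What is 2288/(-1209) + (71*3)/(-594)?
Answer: -13817/6138 ≈ -2.2511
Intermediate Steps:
2288/(-1209) + (71*3)/(-594) = 2288*(-1/1209) + 213*(-1/594) = -176/93 - 71/198 = -13817/6138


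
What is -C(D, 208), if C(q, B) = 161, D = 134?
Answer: -161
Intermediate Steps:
-C(D, 208) = -1*161 = -161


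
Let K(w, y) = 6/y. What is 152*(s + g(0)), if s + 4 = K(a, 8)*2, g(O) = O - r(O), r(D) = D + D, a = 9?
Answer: -380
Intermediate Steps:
r(D) = 2*D
g(O) = -O (g(O) = O - 2*O = -O)
s = -5/2 (s = -4 + (6/8)*2 = -4 + (6*(⅛))*2 = -4 + (¾)*2 = -4 + 3/2 = -5/2 ≈ -2.5000)
152*(s + g(0)) = 152*(-5/2 - 1*0) = 152*(-5/2 + 0) = 152*(-5/2) = -380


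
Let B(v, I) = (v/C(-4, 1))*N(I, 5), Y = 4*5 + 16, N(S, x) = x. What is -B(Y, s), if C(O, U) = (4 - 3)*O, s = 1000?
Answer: 45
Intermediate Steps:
C(O, U) = O (C(O, U) = 1*O = O)
Y = 36 (Y = 20 + 16 = 36)
B(v, I) = -5*v/4 (B(v, I) = (v/(-4))*5 = (v*(-¼))*5 = -v/4*5 = -5*v/4)
-B(Y, s) = -(-5)*36/4 = -1*(-45) = 45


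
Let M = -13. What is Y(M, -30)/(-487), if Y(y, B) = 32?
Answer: -32/487 ≈ -0.065708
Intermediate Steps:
Y(M, -30)/(-487) = 32/(-487) = 32*(-1/487) = -32/487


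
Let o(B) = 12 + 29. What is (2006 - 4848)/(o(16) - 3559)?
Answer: 1421/1759 ≈ 0.80785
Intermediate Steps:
o(B) = 41
(2006 - 4848)/(o(16) - 3559) = (2006 - 4848)/(41 - 3559) = -2842/(-3518) = -2842*(-1/3518) = 1421/1759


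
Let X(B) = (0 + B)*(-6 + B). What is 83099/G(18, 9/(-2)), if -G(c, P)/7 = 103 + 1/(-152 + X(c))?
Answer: -5318336/46151 ≈ -115.24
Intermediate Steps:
X(B) = B*(-6 + B)
G(c, P) = -721 - 7/(-152 + c*(-6 + c)) (G(c, P) = -7*(103 + 1/(-152 + c*(-6 + c))) = -721 - 7/(-152 + c*(-6 + c)))
83099/G(18, 9/(-2)) = 83099/((7*(15655 - 103*18*(-6 + 18))/(-152 + 18*(-6 + 18)))) = 83099/((7*(15655 - 103*18*12)/(-152 + 18*12))) = 83099/((7*(15655 - 22248)/(-152 + 216))) = 83099/((7*(-6593)/64)) = 83099/((7*(1/64)*(-6593))) = 83099/(-46151/64) = 83099*(-64/46151) = -5318336/46151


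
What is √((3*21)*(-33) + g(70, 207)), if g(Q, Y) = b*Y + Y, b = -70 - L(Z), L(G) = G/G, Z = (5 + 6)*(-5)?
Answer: 3*I*√1841 ≈ 128.72*I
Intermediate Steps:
Z = -55 (Z = 11*(-5) = -55)
L(G) = 1
b = -71 (b = -70 - 1*1 = -70 - 1 = -71)
g(Q, Y) = -70*Y (g(Q, Y) = -71*Y + Y = -70*Y)
√((3*21)*(-33) + g(70, 207)) = √((3*21)*(-33) - 70*207) = √(63*(-33) - 14490) = √(-2079 - 14490) = √(-16569) = 3*I*√1841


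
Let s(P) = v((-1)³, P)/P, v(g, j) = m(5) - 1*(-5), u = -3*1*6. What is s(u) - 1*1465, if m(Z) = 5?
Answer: -13190/9 ≈ -1465.6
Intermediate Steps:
u = -18 (u = -3*6 = -18)
v(g, j) = 10 (v(g, j) = 5 - 1*(-5) = 5 + 5 = 10)
s(P) = 10/P
s(u) - 1*1465 = 10/(-18) - 1*1465 = 10*(-1/18) - 1465 = -5/9 - 1465 = -13190/9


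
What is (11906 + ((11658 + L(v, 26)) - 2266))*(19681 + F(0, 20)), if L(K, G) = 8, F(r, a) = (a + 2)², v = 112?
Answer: 429635490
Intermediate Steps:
F(r, a) = (2 + a)²
(11906 + ((11658 + L(v, 26)) - 2266))*(19681 + F(0, 20)) = (11906 + ((11658 + 8) - 2266))*(19681 + (2 + 20)²) = (11906 + (11666 - 2266))*(19681 + 22²) = (11906 + 9400)*(19681 + 484) = 21306*20165 = 429635490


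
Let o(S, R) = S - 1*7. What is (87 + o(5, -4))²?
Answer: 7225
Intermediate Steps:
o(S, R) = -7 + S (o(S, R) = S - 7 = -7 + S)
(87 + o(5, -4))² = (87 + (-7 + 5))² = (87 - 2)² = 85² = 7225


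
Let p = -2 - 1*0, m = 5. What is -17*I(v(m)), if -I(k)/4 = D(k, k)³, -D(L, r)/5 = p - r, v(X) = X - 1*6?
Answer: 8500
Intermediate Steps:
p = -2 (p = -2 + 0 = -2)
v(X) = -6 + X (v(X) = X - 6 = -6 + X)
D(L, r) = 10 + 5*r (D(L, r) = -5*(-2 - r) = 10 + 5*r)
I(k) = -4*(10 + 5*k)³
-17*I(v(m)) = -(-8500)*(2 + (-6 + 5))³ = -(-8500)*(2 - 1)³ = -(-8500)*1³ = -(-8500) = -17*(-500) = 8500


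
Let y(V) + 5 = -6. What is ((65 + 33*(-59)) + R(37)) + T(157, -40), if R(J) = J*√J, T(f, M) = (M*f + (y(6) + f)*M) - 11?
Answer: -14013 + 37*√37 ≈ -13788.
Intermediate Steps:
y(V) = -11 (y(V) = -5 - 6 = -11)
T(f, M) = -11 + M*f + M*(-11 + f) (T(f, M) = (M*f + (-11 + f)*M) - 11 = (M*f + M*(-11 + f)) - 11 = -11 + M*f + M*(-11 + f))
R(J) = J^(3/2)
((65 + 33*(-59)) + R(37)) + T(157, -40) = ((65 + 33*(-59)) + 37^(3/2)) + (-11 - 11*(-40) + 2*(-40)*157) = ((65 - 1947) + 37*√37) + (-11 + 440 - 12560) = (-1882 + 37*√37) - 12131 = -14013 + 37*√37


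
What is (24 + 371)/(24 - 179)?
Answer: -79/31 ≈ -2.5484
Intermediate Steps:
(24 + 371)/(24 - 179) = 395/(-155) = 395*(-1/155) = -79/31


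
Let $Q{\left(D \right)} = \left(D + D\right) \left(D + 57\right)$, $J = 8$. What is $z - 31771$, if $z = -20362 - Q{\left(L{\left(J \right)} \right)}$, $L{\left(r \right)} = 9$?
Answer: $-53321$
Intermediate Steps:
$Q{\left(D \right)} = 2 D \left(57 + D\right)$
$z = -21550$ ($z = -20362 - 2 \cdot 9 \left(57 + 9\right) = -20362 - 2 \cdot 9 \cdot 66 = -20362 - 1188 = -21550$)
$z - 31771 = -21550 - 31771 = -53321$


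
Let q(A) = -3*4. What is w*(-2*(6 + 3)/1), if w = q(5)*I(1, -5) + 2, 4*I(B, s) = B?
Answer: 18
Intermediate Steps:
q(A) = -12
I(B, s) = B/4
w = -1 (w = -3 + 2 = -1)
w*(-2*(6 + 3)/1) = -(-2*(6 + 3))/1 = -(-2*9) = -(-18) = -1*(-18) = 18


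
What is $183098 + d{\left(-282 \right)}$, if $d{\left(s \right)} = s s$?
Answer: $262622$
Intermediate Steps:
$d{\left(s \right)} = s^{2}$
$183098 + d{\left(-282 \right)} = 183098 + \left(-282\right)^{2} = 183098 + 79524 = 262622$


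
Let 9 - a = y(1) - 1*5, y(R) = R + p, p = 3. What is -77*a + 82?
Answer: -688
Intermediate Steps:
y(R) = 3 + R (y(R) = R + 3 = 3 + R)
a = 10 (a = 9 - ((3 + 1) - 1*5) = 9 - (4 - 5) = 9 - 1*(-1) = 9 + 1 = 10)
-77*a + 82 = -77*10 + 82 = -770 + 82 = -688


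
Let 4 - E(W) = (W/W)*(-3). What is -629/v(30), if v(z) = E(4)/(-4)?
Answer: 2516/7 ≈ 359.43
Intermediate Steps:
E(W) = 7 (E(W) = 4 - W/W*(-3) = 4 - (-3) = 4 - 1*(-3) = 4 + 3 = 7)
v(z) = -7/4 (v(z) = 7/(-4) = 7*(-¼) = -7/4)
-629/v(30) = -629/(-7/4) = -629*(-4/7) = 2516/7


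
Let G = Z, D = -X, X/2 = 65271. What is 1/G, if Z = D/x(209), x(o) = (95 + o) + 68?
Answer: -62/21757 ≈ -0.0028497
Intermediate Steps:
x(o) = 163 + o
X = 130542 (X = 2*65271 = 130542)
D = -130542 (D = -1*130542 = -130542)
Z = -21757/62 (Z = -130542/(163 + 209) = -130542/372 = -130542*1/372 = -21757/62 ≈ -350.92)
G = -21757/62 ≈ -350.92
1/G = 1/(-21757/62) = -62/21757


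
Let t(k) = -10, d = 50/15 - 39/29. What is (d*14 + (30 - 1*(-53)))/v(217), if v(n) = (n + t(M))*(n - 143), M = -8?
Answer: 9643/1332666 ≈ 0.0072359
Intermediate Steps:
d = 173/87 (d = 50*(1/15) - 39*1/29 = 10/3 - 39/29 = 173/87 ≈ 1.9885)
v(n) = (-143 + n)*(-10 + n) (v(n) = (n - 10)*(n - 143) = (-10 + n)*(-143 + n) = (-143 + n)*(-10 + n))
(d*14 + (30 - 1*(-53)))/v(217) = ((173/87)*14 + (30 - 1*(-53)))/(1430 + 217**2 - 153*217) = (2422/87 + (30 + 53))/(1430 + 47089 - 33201) = (2422/87 + 83)/15318 = (9643/87)*(1/15318) = 9643/1332666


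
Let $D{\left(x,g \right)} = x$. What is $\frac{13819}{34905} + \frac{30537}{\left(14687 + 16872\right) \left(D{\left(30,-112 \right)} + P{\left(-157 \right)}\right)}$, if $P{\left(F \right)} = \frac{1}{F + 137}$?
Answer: $\frac{21734619883}{50756813085} \approx 0.42821$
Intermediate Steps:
$P{\left(F \right)} = \frac{1}{137 + F}$
$\frac{13819}{34905} + \frac{30537}{\left(14687 + 16872\right) \left(D{\left(30,-112 \right)} + P{\left(-157 \right)}\right)} = \frac{13819}{34905} + \frac{30537}{\left(14687 + 16872\right) \left(30 + \frac{1}{137 - 157}\right)} = 13819 \cdot \frac{1}{34905} + \frac{30537}{31559 \left(30 + \frac{1}{-20}\right)} = \frac{1063}{2685} + \frac{30537}{31559 \left(30 - \frac{1}{20}\right)} = \frac{1063}{2685} + \frac{30537}{31559 \cdot \frac{599}{20}} = \frac{1063}{2685} + \frac{30537}{\frac{18903841}{20}} = \frac{1063}{2685} + 30537 \cdot \frac{20}{18903841} = \frac{1063}{2685} + \frac{610740}{18903841} = \frac{21734619883}{50756813085}$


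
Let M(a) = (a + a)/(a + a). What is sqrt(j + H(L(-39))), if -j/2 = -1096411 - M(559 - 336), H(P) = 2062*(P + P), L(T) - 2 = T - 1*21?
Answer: 4*sqrt(122102) ≈ 1397.7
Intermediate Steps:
L(T) = -19 + T (L(T) = 2 + (T - 1*21) = 2 + (T - 21) = 2 + (-21 + T) = -19 + T)
H(P) = 4124*P (H(P) = 2062*(2*P) = 4124*P)
M(a) = 1 (M(a) = (2*a)/((2*a)) = (2*a)*(1/(2*a)) = 1)
j = 2192824 (j = -2*(-1096411 - 1*1) = -2*(-1096411 - 1) = -2*(-1096412) = 2192824)
sqrt(j + H(L(-39))) = sqrt(2192824 + 4124*(-19 - 39)) = sqrt(2192824 + 4124*(-58)) = sqrt(2192824 - 239192) = sqrt(1953632) = 4*sqrt(122102)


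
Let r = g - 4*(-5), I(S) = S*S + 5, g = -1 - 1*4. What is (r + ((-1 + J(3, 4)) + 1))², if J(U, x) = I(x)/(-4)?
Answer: 1521/16 ≈ 95.063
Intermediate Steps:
g = -5 (g = -1 - 4 = -5)
I(S) = 5 + S² (I(S) = S² + 5 = 5 + S²)
J(U, x) = -5/4 - x²/4 (J(U, x) = (5 + x²)/(-4) = (5 + x²)*(-¼) = -5/4 - x²/4)
r = 15 (r = -5 - 4*(-5) = -5 + 20 = 15)
(r + ((-1 + J(3, 4)) + 1))² = (15 + ((-1 + (-5/4 - ¼*4²)) + 1))² = (15 + ((-1 + (-5/4 - ¼*16)) + 1))² = (15 + ((-1 + (-5/4 - 4)) + 1))² = (15 + ((-1 - 21/4) + 1))² = (15 + (-25/4 + 1))² = (15 - 21/4)² = (39/4)² = 1521/16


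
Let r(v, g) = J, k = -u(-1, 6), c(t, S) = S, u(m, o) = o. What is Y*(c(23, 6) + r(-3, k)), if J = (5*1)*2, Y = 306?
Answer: 4896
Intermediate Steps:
k = -6 (k = -1*6 = -6)
J = 10 (J = 5*2 = 10)
r(v, g) = 10
Y*(c(23, 6) + r(-3, k)) = 306*(6 + 10) = 306*16 = 4896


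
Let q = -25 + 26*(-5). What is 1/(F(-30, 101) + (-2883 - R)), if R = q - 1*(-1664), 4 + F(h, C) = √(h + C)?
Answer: -4396/19324745 - √71/19324745 ≈ -0.00022792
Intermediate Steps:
q = -155 (q = -25 - 130 = -155)
F(h, C) = -4 + √(C + h) (F(h, C) = -4 + √(h + C) = -4 + √(C + h))
R = 1509 (R = -155 - 1*(-1664) = -155 + 1664 = 1509)
1/(F(-30, 101) + (-2883 - R)) = 1/((-4 + √(101 - 30)) + (-2883 - 1*1509)) = 1/((-4 + √71) + (-2883 - 1509)) = 1/((-4 + √71) - 4392) = 1/(-4396 + √71)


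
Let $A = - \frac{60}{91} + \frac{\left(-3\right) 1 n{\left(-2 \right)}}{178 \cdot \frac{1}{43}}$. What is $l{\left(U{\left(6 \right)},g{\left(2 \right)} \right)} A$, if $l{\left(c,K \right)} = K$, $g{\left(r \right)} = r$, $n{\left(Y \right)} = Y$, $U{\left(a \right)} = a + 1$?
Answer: $\frac{12798}{8099} \approx 1.5802$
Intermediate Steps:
$U{\left(a \right)} = 1 + a$
$A = \frac{6399}{8099}$ ($A = - \frac{60}{91} + \frac{\left(-3\right) 1 \left(-2\right)}{178 \cdot \frac{1}{43}} = \left(-60\right) \frac{1}{91} + \frac{\left(-3\right) \left(-2\right)}{178 \cdot \frac{1}{43}} = - \frac{60}{91} + \frac{6}{\frac{178}{43}} = - \frac{60}{91} + 6 \cdot \frac{43}{178} = - \frac{60}{91} + \frac{129}{89} = \frac{6399}{8099} \approx 0.7901$)
$l{\left(U{\left(6 \right)},g{\left(2 \right)} \right)} A = 2 \cdot \frac{6399}{8099} = \frac{12798}{8099}$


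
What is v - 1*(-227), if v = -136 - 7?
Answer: 84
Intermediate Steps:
v = -143
v - 1*(-227) = -143 - 1*(-227) = -143 + 227 = 84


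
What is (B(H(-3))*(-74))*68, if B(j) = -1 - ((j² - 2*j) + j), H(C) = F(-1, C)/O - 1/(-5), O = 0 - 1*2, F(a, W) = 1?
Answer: 174862/25 ≈ 6994.5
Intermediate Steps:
O = -2 (O = 0 - 2 = -2)
H(C) = -3/10 (H(C) = 1/(-2) - 1/(-5) = 1*(-½) - 1*(-⅕) = -½ + ⅕ = -3/10)
B(j) = -1 + j - j² (B(j) = -1 - (j² - j) = -1 + (j - j²) = -1 + j - j²)
(B(H(-3))*(-74))*68 = ((-1 - 3/10 - (-3/10)²)*(-74))*68 = ((-1 - 3/10 - 1*9/100)*(-74))*68 = ((-1 - 3/10 - 9/100)*(-74))*68 = -139/100*(-74)*68 = (5143/50)*68 = 174862/25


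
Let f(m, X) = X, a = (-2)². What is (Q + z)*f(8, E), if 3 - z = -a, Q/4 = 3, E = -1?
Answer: -19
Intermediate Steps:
Q = 12 (Q = 4*3 = 12)
a = 4
z = 7 (z = 3 - (-1)*4 = 3 - 1*(-4) = 3 + 4 = 7)
(Q + z)*f(8, E) = (12 + 7)*(-1) = 19*(-1) = -19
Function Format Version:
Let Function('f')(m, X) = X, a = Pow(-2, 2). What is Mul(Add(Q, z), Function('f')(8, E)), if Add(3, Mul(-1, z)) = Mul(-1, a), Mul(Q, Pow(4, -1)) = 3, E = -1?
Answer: -19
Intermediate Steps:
Q = 12 (Q = Mul(4, 3) = 12)
a = 4
z = 7 (z = Add(3, Mul(-1, Mul(-1, 4))) = Add(3, Mul(-1, -4)) = Add(3, 4) = 7)
Mul(Add(Q, z), Function('f')(8, E)) = Mul(Add(12, 7), -1) = Mul(19, -1) = -19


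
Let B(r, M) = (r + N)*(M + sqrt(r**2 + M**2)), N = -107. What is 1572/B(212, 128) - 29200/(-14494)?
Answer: 1405019576/712488805 + 131*sqrt(3833)/98315 ≈ 2.0545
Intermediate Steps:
B(r, M) = (-107 + r)*(M + sqrt(M**2 + r**2)) (B(r, M) = (r - 107)*(M + sqrt(r**2 + M**2)) = (-107 + r)*(M + sqrt(M**2 + r**2)))
1572/B(212, 128) - 29200/(-14494) = 1572/(-107*128 - 107*sqrt(128**2 + 212**2) + 128*212 + 212*sqrt(128**2 + 212**2)) - 29200/(-14494) = 1572/(-13696 - 107*sqrt(16384 + 44944) + 27136 + 212*sqrt(16384 + 44944)) - 29200*(-1/14494) = 1572/(-13696 - 428*sqrt(3833) + 27136 + 212*sqrt(61328)) + 14600/7247 = 1572/(-13696 - 428*sqrt(3833) + 27136 + 212*(4*sqrt(3833))) + 14600/7247 = 1572/(-13696 - 428*sqrt(3833) + 27136 + 848*sqrt(3833)) + 14600/7247 = 1572/(13440 + 420*sqrt(3833)) + 14600/7247 = 14600/7247 + 1572/(13440 + 420*sqrt(3833))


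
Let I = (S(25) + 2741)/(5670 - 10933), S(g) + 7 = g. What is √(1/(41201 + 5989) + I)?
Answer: I*√267228084653790/22578270 ≈ 0.72402*I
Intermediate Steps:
S(g) = -7 + g
I = -2759/5263 (I = ((-7 + 25) + 2741)/(5670 - 10933) = (18 + 2741)/(-5263) = 2759*(-1/5263) = -2759/5263 ≈ -0.52423)
√(1/(41201 + 5989) + I) = √(1/(41201 + 5989) - 2759/5263) = √(1/47190 - 2759/5263) = √(-130191947/248360970) = I*√267228084653790/22578270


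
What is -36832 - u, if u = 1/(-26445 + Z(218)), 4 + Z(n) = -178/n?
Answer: -106187760851/2883030 ≈ -36832.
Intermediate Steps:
Z(n) = -4 - 178/n
u = -109/2883030 (u = 1/(-26445 + (-4 - 178/218)) = 1/(-26445 + (-4 - 178*1/218)) = 1/(-26445 + (-4 - 89/109)) = 1/(-26445 - 525/109) = 1/(-2883030/109) = -109/2883030 ≈ -3.7807e-5)
-36832 - u = -36832 - 1*(-109/2883030) = -36832 + 109/2883030 = -106187760851/2883030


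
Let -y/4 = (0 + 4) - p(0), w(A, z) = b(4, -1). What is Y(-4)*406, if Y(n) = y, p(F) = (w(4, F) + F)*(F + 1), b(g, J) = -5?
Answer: -14616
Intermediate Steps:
w(A, z) = -5
p(F) = (1 + F)*(-5 + F) (p(F) = (-5 + F)*(F + 1) = (-5 + F)*(1 + F) = (1 + F)*(-5 + F))
y = -36 (y = -4*((0 + 4) - (-5 + 0**2 - 4*0)) = -4*(4 - (-5 + 0 + 0)) = -4*(4 - 1*(-5)) = -4*(4 + 5) = -4*9 = -36)
Y(n) = -36
Y(-4)*406 = -36*406 = -14616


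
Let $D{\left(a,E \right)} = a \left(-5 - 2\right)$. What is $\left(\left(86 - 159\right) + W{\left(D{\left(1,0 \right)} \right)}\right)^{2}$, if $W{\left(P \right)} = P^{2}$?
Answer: $576$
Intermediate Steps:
$D{\left(a,E \right)} = - 7 a$ ($D{\left(a,E \right)} = a \left(-7\right) = - 7 a$)
$\left(\left(86 - 159\right) + W{\left(D{\left(1,0 \right)} \right)}\right)^{2} = \left(\left(86 - 159\right) + \left(\left(-7\right) 1\right)^{2}\right)^{2} = \left(\left(86 - 159\right) + \left(-7\right)^{2}\right)^{2} = \left(-73 + 49\right)^{2} = \left(-24\right)^{2} = 576$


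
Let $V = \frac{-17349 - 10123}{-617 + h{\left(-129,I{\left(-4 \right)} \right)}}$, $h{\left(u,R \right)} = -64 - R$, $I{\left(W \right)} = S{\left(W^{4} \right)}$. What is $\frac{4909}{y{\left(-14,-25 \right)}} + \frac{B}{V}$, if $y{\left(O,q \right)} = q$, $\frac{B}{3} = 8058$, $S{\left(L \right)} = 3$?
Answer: $\frac{2047907}{5050} \approx 405.53$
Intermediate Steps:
$B = 24174$ ($B = 3 \cdot 8058 = 24174$)
$I{\left(W \right)} = 3$
$V = \frac{6868}{171}$ ($V = \frac{-17349 - 10123}{-617 - 67} = - \frac{27472}{-617 - 67} = - \frac{27472}{-684} = \left(-27472\right) \left(- \frac{1}{684}\right) = \frac{6868}{171} \approx 40.164$)
$\frac{4909}{y{\left(-14,-25 \right)}} + \frac{B}{V} = \frac{4909}{-25} + \frac{24174}{\frac{6868}{171}} = 4909 \left(- \frac{1}{25}\right) + 24174 \cdot \frac{171}{6868} = - \frac{4909}{25} + \frac{121581}{202} = \frac{2047907}{5050}$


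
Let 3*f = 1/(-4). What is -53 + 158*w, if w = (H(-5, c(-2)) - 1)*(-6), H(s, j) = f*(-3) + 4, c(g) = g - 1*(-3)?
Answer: -3134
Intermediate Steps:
f = -1/12 (f = (⅓)/(-4) = (⅓)*(-¼) = -1/12 ≈ -0.083333)
c(g) = 3 + g (c(g) = g + 3 = 3 + g)
H(s, j) = 17/4 (H(s, j) = -1/12*(-3) + 4 = ¼ + 4 = 17/4)
w = -39/2 (w = (17/4 - 1)*(-6) = (13/4)*(-6) = -39/2 ≈ -19.500)
-53 + 158*w = -53 + 158*(-39/2) = -53 - 3081 = -3134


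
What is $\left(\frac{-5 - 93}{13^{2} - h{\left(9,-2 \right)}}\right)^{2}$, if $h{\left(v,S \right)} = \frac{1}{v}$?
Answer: $\frac{194481}{577600} \approx 0.33671$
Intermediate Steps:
$\left(\frac{-5 - 93}{13^{2} - h{\left(9,-2 \right)}}\right)^{2} = \left(\frac{-5 - 93}{13^{2} - \frac{1}{9}}\right)^{2} = \left(\frac{-5 - 93}{169 - \frac{1}{9}}\right)^{2} = \left(- \frac{98}{169 - \frac{1}{9}}\right)^{2} = \left(- \frac{98}{\frac{1520}{9}}\right)^{2} = \left(\left(-98\right) \frac{9}{1520}\right)^{2} = \left(- \frac{441}{760}\right)^{2} = \frac{194481}{577600}$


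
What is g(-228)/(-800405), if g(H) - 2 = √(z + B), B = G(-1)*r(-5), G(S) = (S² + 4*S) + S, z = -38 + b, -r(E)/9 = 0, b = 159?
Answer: -13/800405 ≈ -1.6242e-5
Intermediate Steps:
r(E) = 0 (r(E) = -9*0 = 0)
z = 121 (z = -38 + 159 = 121)
G(S) = S² + 5*S
B = 0 (B = -(5 - 1)*0 = -1*4*0 = -4*0 = 0)
g(H) = 13 (g(H) = 2 + √(121 + 0) = 2 + √121 = 2 + 11 = 13)
g(-228)/(-800405) = 13/(-800405) = 13*(-1/800405) = -13/800405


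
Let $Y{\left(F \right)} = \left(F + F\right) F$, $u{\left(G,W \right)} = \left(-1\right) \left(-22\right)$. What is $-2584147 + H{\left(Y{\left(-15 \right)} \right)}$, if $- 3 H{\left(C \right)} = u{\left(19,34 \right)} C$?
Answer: $-2587447$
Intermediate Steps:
$u{\left(G,W \right)} = 22$
$Y{\left(F \right)} = 2 F^{2}$ ($Y{\left(F \right)} = 2 F F = 2 F^{2}$)
$H{\left(C \right)} = - \frac{22 C}{3}$
$-2584147 + H{\left(Y{\left(-15 \right)} \right)} = -2584147 - \frac{22 \cdot 2 \left(-15\right)^{2}}{3} = -2584147 - \frac{22 \cdot 2 \cdot 225}{3} = -2584147 - 3300 = -2587447$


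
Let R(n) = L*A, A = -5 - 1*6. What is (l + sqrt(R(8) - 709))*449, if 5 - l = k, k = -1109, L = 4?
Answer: 500186 + 449*I*sqrt(753) ≈ 5.0019e+5 + 12321.0*I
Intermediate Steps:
A = -11 (A = -5 - 6 = -11)
l = 1114 (l = 5 - 1*(-1109) = 5 + 1109 = 1114)
R(n) = -44 (R(n) = 4*(-11) = -44)
(l + sqrt(R(8) - 709))*449 = (1114 + sqrt(-44 - 709))*449 = (1114 + sqrt(-753))*449 = (1114 + I*sqrt(753))*449 = 500186 + 449*I*sqrt(753)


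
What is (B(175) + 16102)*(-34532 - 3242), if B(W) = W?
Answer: -614847398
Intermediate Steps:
(B(175) + 16102)*(-34532 - 3242) = (175 + 16102)*(-34532 - 3242) = 16277*(-37774) = -614847398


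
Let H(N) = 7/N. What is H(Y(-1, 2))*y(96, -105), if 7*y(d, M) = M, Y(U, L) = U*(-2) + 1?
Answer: -35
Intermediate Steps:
Y(U, L) = 1 - 2*U (Y(U, L) = -2*U + 1 = 1 - 2*U)
y(d, M) = M/7
H(Y(-1, 2))*y(96, -105) = (7/(1 - 2*(-1)))*((1/7)*(-105)) = (7/(1 + 2))*(-15) = (7/3)*(-15) = -35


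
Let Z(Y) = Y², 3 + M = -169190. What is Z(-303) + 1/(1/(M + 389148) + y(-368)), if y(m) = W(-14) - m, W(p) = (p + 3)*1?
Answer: 7209204260179/78523936 ≈ 91809.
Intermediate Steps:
M = -169193 (M = -3 - 169190 = -169193)
W(p) = 3 + p (W(p) = (3 + p)*1 = 3 + p)
y(m) = -11 - m (y(m) = (3 - 14) - m = -11 - m)
Z(-303) + 1/(1/(M + 389148) + y(-368)) = (-303)² + 1/(1/(-169193 + 389148) + (-11 - 1*(-368))) = 91809 + 1/(1/219955 + (-11 + 368)) = 91809 + 1/(1/219955 + 357) = 91809 + 1/(78523936/219955) = 91809 + 219955/78523936 = 7209204260179/78523936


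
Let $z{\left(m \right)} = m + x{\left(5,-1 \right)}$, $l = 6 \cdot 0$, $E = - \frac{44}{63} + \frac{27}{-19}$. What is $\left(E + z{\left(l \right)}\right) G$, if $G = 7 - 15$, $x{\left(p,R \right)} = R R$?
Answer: $\frac{10720}{1197} \approx 8.9557$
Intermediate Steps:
$E = - \frac{2537}{1197}$ ($E = \left(-44\right) \frac{1}{63} + 27 \left(- \frac{1}{19}\right) = - \frac{44}{63} - \frac{27}{19} = - \frac{2537}{1197} \approx -2.1195$)
$x{\left(p,R \right)} = R^{2}$
$G = -8$
$l = 0$
$z{\left(m \right)} = 1 + m$ ($z{\left(m \right)} = m + \left(-1\right)^{2} = m + 1 = 1 + m$)
$\left(E + z{\left(l \right)}\right) G = \left(- \frac{2537}{1197} + \left(1 + 0\right)\right) \left(-8\right) = \left(- \frac{2537}{1197} + 1\right) \left(-8\right) = \left(- \frac{1340}{1197}\right) \left(-8\right) = \frac{10720}{1197}$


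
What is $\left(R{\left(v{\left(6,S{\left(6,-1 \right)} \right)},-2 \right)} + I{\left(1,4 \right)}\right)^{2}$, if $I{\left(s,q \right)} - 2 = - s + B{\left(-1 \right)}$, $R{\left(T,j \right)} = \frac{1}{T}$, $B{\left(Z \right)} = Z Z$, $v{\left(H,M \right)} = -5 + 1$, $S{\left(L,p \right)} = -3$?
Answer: $\frac{49}{16} \approx 3.0625$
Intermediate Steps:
$v{\left(H,M \right)} = -4$
$B{\left(Z \right)} = Z^{2}$
$I{\left(s,q \right)} = 3 - s$ ($I{\left(s,q \right)} = 2 - \left(-1 + s\right) = 3 - s$)
$\left(R{\left(v{\left(6,S{\left(6,-1 \right)} \right)},-2 \right)} + I{\left(1,4 \right)}\right)^{2} = \left(\frac{1}{-4} + \left(3 - 1\right)\right)^{2} = \left(- \frac{1}{4} + \left(3 - 1\right)\right)^{2} = \left(- \frac{1}{4} + 2\right)^{2} = \left(\frac{7}{4}\right)^{2} = \frac{49}{16}$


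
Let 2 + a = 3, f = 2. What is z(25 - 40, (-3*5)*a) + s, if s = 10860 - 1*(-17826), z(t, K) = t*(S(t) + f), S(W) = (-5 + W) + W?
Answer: 29181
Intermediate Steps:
S(W) = -5 + 2*W
a = 1 (a = -2 + 3 = 1)
z(t, K) = t*(-3 + 2*t) (z(t, K) = t*((-5 + 2*t) + 2) = t*(-3 + 2*t))
s = 28686 (s = 10860 + 17826 = 28686)
z(25 - 40, (-3*5)*a) + s = (25 - 40)*(-3 + 2*(25 - 40)) + 28686 = -15*(-3 + 2*(-15)) + 28686 = -15*(-3 - 30) + 28686 = -15*(-33) + 28686 = 495 + 28686 = 29181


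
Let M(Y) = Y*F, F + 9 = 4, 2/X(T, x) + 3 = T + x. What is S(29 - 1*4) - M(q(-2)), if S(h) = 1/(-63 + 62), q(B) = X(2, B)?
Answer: -13/3 ≈ -4.3333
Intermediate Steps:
X(T, x) = 2/(-3 + T + x) (X(T, x) = 2/(-3 + (T + x)) = 2/(-3 + T + x))
F = -5 (F = -9 + 4 = -5)
q(B) = 2/(-1 + B) (q(B) = 2/(-3 + 2 + B) = 2/(-1 + B))
M(Y) = -5*Y (M(Y) = Y*(-5) = -5*Y)
S(h) = -1 (S(h) = 1/(-1) = -1)
S(29 - 1*4) - M(q(-2)) = -1 - (-5)*2/(-1 - 2) = -1 - (-5)*2/(-3) = -1 - (-5)*2*(-1/3) = -1 - (-5)*(-2)/3 = -1 - 1*10/3 = -1 - 10/3 = -13/3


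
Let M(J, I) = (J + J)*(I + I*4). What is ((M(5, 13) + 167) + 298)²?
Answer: 1243225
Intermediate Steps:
M(J, I) = 10*I*J (M(J, I) = (2*J)*(I + 4*I) = (2*J)*(5*I) = 10*I*J)
((M(5, 13) + 167) + 298)² = ((10*13*5 + 167) + 298)² = ((650 + 167) + 298)² = (817 + 298)² = 1115² = 1243225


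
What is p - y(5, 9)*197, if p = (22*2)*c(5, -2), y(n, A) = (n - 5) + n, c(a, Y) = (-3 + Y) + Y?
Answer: -1293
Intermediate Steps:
c(a, Y) = -3 + 2*Y
y(n, A) = -5 + 2*n (y(n, A) = (-5 + n) + n = -5 + 2*n)
p = -308 (p = (22*2)*(-3 + 2*(-2)) = 44*(-3 - 4) = 44*(-7) = -308)
p - y(5, 9)*197 = -308 - (-5 + 2*5)*197 = -308 - (-5 + 10)*197 = -308 - 5*197 = -308 - 1*985 = -308 - 985 = -1293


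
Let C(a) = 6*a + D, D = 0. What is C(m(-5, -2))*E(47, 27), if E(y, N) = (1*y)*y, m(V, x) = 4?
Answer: 53016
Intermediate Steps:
C(a) = 6*a (C(a) = 6*a + 0 = 6*a)
E(y, N) = y**2 (E(y, N) = y*y = y**2)
C(m(-5, -2))*E(47, 27) = (6*4)*47**2 = 24*2209 = 53016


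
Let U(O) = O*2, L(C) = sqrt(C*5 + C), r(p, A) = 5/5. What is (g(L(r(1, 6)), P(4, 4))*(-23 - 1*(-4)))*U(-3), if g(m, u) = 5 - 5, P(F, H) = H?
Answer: 0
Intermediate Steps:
r(p, A) = 1 (r(p, A) = 5*(1/5) = 1)
L(C) = sqrt(6)*sqrt(C) (L(C) = sqrt(5*C + C) = sqrt(6*C) = sqrt(6)*sqrt(C))
g(m, u) = 0
U(O) = 2*O
(g(L(r(1, 6)), P(4, 4))*(-23 - 1*(-4)))*U(-3) = (0*(-23 - 1*(-4)))*(2*(-3)) = (0*(-23 + 4))*(-6) = (0*(-19))*(-6) = 0*(-6) = 0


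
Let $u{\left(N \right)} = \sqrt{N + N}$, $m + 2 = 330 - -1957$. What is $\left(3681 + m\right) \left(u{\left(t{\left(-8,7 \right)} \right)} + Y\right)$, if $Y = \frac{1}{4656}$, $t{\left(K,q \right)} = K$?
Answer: $\frac{2983}{2328} + 23864 i \approx 1.2814 + 23864.0 i$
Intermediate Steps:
$m = 2285$ ($m = -2 + \left(330 - -1957\right) = -2 + \left(330 + 1957\right) = -2 + 2287 = 2285$)
$u{\left(N \right)} = \sqrt{2} \sqrt{N}$ ($u{\left(N \right)} = \sqrt{2 N} = \sqrt{2} \sqrt{N}$)
$Y = \frac{1}{4656} \approx 0.00021478$
$\left(3681 + m\right) \left(u{\left(t{\left(-8,7 \right)} \right)} + Y\right) = \left(3681 + 2285\right) \left(\sqrt{2} \sqrt{-8} + \frac{1}{4656}\right) = 5966 \left(\sqrt{2} \cdot 2 i \sqrt{2} + \frac{1}{4656}\right) = 5966 \left(4 i + \frac{1}{4656}\right) = 5966 \left(\frac{1}{4656} + 4 i\right) = \frac{2983}{2328} + 23864 i$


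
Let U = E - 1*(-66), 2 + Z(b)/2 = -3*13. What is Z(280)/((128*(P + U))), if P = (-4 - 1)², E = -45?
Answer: -41/2944 ≈ -0.013927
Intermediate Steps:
Z(b) = -82 (Z(b) = -4 + 2*(-3*13) = -4 + 2*(-39) = -4 - 78 = -82)
U = 21 (U = -45 - 1*(-66) = -45 + 66 = 21)
P = 25 (P = (-5)² = 25)
Z(280)/((128*(P + U))) = -82*1/(128*(25 + 21)) = -82/(128*46) = -82/5888 = -82*1/5888 = -41/2944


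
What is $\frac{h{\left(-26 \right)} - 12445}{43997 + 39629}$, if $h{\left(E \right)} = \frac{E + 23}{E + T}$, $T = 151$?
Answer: $- \frac{777814}{5226625} \approx -0.14882$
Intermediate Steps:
$h{\left(E \right)} = \frac{23 + E}{151 + E}$ ($h{\left(E \right)} = \frac{E + 23}{E + 151} = \frac{23 + E}{151 + E}$)
$\frac{h{\left(-26 \right)} - 12445}{43997 + 39629} = \frac{\frac{23 - 26}{151 - 26} - 12445}{43997 + 39629} = \frac{\frac{1}{125} \left(-3\right) - 12445}{83626} = \left(\frac{1}{125} \left(-3\right) - 12445\right) \frac{1}{83626} = \left(- \frac{3}{125} - 12445\right) \frac{1}{83626} = \left(- \frac{1555628}{125}\right) \frac{1}{83626} = - \frac{777814}{5226625}$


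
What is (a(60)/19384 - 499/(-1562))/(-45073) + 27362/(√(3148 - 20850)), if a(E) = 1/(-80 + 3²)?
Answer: -4836297/682355819992 - 13681*I*√17702/8851 ≈ -7.0876e-6 - 205.65*I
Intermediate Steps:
a(E) = -1/71 (a(E) = 1/(-80 + 9) = 1/(-71) = -1/71)
(a(60)/19384 - 499/(-1562))/(-45073) + 27362/(√(3148 - 20850)) = (-1/71/19384 - 499/(-1562))/(-45073) + 27362/(√(3148 - 20850)) = (-1/71*1/19384 - 499*(-1/1562))*(-1/45073) + 27362/(√(-17702)) = (-1/1376264 + 499/1562)*(-1/45073) + 27362/((I*√17702)) = (4836297/15138904)*(-1/45073) + 27362*(-I*√17702/17702) = -4836297/682355819992 - 13681*I*√17702/8851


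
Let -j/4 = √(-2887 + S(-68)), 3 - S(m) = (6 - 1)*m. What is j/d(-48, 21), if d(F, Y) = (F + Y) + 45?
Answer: -8*I*√159/9 ≈ -11.208*I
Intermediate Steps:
S(m) = 3 - 5*m (S(m) = 3 - (6 - 1)*m = 3 - 5*m)
d(F, Y) = 45 + F + Y
j = -16*I*√159 (j = -4*√(-2887 + (3 - 5*(-68))) = -4*√(-2887 + (3 + 340)) = -4*√(-2887 + 343) = -16*I*√159 ≈ -201.75*I)
j/d(-48, 21) = (-16*I*√159)/(45 - 48 + 21) = -16*I*√159/18 = -16*I*√159*(1/18) = -8*I*√159/9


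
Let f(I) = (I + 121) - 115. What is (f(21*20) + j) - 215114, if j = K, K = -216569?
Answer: -431257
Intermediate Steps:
j = -216569
f(I) = 6 + I (f(I) = (121 + I) - 115 = 6 + I)
(f(21*20) + j) - 215114 = ((6 + 21*20) - 216569) - 215114 = ((6 + 420) - 216569) - 215114 = (426 - 216569) - 215114 = -216143 - 215114 = -431257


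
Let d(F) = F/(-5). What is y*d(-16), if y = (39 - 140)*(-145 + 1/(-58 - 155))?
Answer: 49911776/1065 ≈ 46866.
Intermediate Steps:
d(F) = -F/5 (d(F) = F*(-⅕) = -F/5)
y = 3119486/213 (y = -101*(-145 + 1/(-213)) = -101*(-145 - 1/213) = -101*(-30886/213) = 3119486/213 ≈ 14645.)
y*d(-16) = 3119486*(-⅕*(-16))/213 = (3119486/213)*(16/5) = 49911776/1065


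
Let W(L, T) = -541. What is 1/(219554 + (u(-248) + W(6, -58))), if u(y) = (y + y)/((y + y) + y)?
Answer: 3/657041 ≈ 4.5659e-6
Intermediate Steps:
u(y) = ⅔ (u(y) = (2*y)/(2*y + y) = (2*y)/((3*y)) = (2*y)*(1/(3*y)) = ⅔)
1/(219554 + (u(-248) + W(6, -58))) = 1/(219554 + (⅔ - 541)) = 1/(219554 - 1621/3) = 1/(657041/3) = 3/657041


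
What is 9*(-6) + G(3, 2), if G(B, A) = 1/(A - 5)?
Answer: -163/3 ≈ -54.333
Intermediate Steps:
G(B, A) = 1/(-5 + A)
9*(-6) + G(3, 2) = 9*(-6) + 1/(-5 + 2) = -54 + 1/(-3) = -54 - 1/3 = -163/3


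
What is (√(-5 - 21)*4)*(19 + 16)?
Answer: 140*I*√26 ≈ 713.86*I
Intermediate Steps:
(√(-5 - 21)*4)*(19 + 16) = (√(-26)*4)*35 = ((I*√26)*4)*35 = (4*I*√26)*35 = 140*I*√26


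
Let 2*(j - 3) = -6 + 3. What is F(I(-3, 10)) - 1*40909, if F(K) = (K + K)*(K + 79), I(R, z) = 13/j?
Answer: -354505/9 ≈ -39389.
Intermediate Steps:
j = 3/2 (j = 3 + (-6 + 3)/2 = 3 + (1/2)*(-3) = 3 - 3/2 = 3/2 ≈ 1.5000)
I(R, z) = 26/3 (I(R, z) = 13/(3/2) = 13*(2/3) = 26/3)
F(K) = 2*K*(79 + K) (F(K) = (2*K)*(79 + K) = 2*K*(79 + K))
F(I(-3, 10)) - 1*40909 = 2*(26/3)*(79 + 26/3) - 1*40909 = 2*(26/3)*(263/3) - 40909 = 13676/9 - 40909 = -354505/9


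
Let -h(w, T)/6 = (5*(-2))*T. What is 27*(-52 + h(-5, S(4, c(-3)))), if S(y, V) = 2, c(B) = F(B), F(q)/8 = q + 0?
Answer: 1836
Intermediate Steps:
F(q) = 8*q (F(q) = 8*(q + 0) = 8*q)
c(B) = 8*B
h(w, T) = 60*T (h(w, T) = -6*5*(-2)*T = -(-60)*T = 60*T)
27*(-52 + h(-5, S(4, c(-3)))) = 27*(-52 + 60*2) = 27*(-52 + 120) = 27*68 = 1836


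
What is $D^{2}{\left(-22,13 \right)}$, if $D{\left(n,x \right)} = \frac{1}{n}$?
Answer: $\frac{1}{484} \approx 0.0020661$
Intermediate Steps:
$D^{2}{\left(-22,13 \right)} = \left(\frac{1}{-22}\right)^{2} = \left(- \frac{1}{22}\right)^{2} = \frac{1}{484}$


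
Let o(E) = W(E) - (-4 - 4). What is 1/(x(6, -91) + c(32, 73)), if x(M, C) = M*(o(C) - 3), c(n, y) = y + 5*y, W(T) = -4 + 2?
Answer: 1/456 ≈ 0.0021930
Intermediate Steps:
W(T) = -2
o(E) = 6 (o(E) = -2 - (-4 - 4) = -2 - 1*(-8) = -2 + 8 = 6)
c(n, y) = 6*y
x(M, C) = 3*M (x(M, C) = M*(6 - 3) = M*3 = 3*M)
1/(x(6, -91) + c(32, 73)) = 1/(3*6 + 6*73) = 1/(18 + 438) = 1/456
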